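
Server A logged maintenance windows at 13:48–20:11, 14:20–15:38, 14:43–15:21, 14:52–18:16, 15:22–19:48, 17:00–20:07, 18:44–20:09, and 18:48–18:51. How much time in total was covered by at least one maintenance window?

6 h 23 min

Merged: 13:48–20:11.
Length: 6 h 23 min.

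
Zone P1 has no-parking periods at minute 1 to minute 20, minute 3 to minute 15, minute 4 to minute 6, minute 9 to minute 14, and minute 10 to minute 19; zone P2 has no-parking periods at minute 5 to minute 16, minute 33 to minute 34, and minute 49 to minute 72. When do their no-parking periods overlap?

Merge the first list: minute 1 to minute 20.
minute 1 to minute 20 ∩ B → minute 5 to minute 16.

minute 5 to minute 16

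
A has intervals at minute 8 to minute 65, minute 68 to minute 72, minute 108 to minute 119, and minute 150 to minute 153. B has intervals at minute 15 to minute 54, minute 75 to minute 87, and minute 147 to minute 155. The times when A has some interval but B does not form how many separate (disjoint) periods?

4

A \ B = minute 8 to minute 15, minute 54 to minute 65, minute 68 to minute 72, minute 108 to minute 119.
That is 4 disjoint pieces.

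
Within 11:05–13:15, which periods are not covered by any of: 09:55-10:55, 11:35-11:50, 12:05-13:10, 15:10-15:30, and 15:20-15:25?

Covered (merged): 09:55–10:55, 11:35–11:50, 12:05–13:10, 15:10–15:30.
Uncovered inside 11:05–13:15: 11:05–11:35, 11:50–12:05, 13:10–13:15.

11:05–11:35, 11:50–12:05, 13:10–13:15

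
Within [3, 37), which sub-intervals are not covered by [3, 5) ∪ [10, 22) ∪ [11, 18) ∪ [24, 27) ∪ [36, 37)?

[5, 10) ∪ [22, 24) ∪ [27, 36)

After merging, the occupied span is [3, 5), [10, 22), [24, 27), [36, 37).
Complement within [3, 37): [5, 10), [22, 24), [27, 36).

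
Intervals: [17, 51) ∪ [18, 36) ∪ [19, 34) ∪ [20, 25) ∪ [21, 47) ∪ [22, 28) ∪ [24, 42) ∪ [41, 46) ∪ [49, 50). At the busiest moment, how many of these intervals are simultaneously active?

7

Walk the sorted start/end points keeping a running depth.
The depth first hits 7 at 24.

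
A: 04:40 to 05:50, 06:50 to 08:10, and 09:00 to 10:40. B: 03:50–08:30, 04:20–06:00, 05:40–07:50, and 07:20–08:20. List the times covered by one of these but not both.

03:50–04:40, 05:50–06:50, 08:10–08:30, 09:00–10:40

Second set merges to 03:50–08:30.
Only in the first: 09:00–10:40.
Only in the second: 03:50–04:40, 05:50–06:50, 08:10–08:30.
Together these are the periods covered by exactly one.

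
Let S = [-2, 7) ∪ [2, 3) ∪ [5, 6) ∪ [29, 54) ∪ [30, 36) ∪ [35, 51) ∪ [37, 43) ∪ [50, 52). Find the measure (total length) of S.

Merged: [-2, 7), [29, 54).
Lengths: 9 + 25 = 34.

34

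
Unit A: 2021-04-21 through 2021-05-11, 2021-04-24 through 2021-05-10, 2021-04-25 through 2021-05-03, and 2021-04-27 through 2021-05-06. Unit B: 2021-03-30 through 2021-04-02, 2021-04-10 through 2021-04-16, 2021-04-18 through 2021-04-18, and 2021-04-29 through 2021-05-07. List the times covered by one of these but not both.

A, merged: 2021-04-21 through 2021-05-11.
Only in the first: 2021-04-21 through 2021-04-28, 2021-05-08 through 2021-05-11.
Only in the second: 2021-03-30 through 2021-04-02, 2021-04-10 through 2021-04-16, 2021-04-18 through 2021-04-18.
Together these are the periods covered by exactly one.

2021-03-30 through 2021-04-02, 2021-04-10 through 2021-04-16, 2021-04-18 through 2021-04-18, 2021-04-21 through 2021-04-28, 2021-05-08 through 2021-05-11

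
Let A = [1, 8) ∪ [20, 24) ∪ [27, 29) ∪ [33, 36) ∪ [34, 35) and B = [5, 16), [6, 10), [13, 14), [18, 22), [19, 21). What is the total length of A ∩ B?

First set merges to [1, 8), [20, 24), [27, 29), [33, 36).
Second set merges to [5, 16), [18, 22).
A ∩ B = [5, 8), [20, 22).
Total: 3 + 2 = 5.

5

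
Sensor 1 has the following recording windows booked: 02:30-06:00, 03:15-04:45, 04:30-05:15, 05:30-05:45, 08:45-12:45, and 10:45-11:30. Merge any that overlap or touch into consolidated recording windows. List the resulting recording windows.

03:15–04:45 overlaps/touches 02:30–06:00 → extend to 02:30–06:00.
04:30–05:15 overlaps/touches 02:30–06:00 → extend to 02:30–06:00.
05:30–05:45 overlaps/touches 02:30–06:00 → extend to 02:30–06:00.
08:45–12:45 is disjoint → start new block.
10:45–11:30 overlaps/touches 08:45–12:45 → extend to 08:45–12:45.

02:30–06:00, 08:45–12:45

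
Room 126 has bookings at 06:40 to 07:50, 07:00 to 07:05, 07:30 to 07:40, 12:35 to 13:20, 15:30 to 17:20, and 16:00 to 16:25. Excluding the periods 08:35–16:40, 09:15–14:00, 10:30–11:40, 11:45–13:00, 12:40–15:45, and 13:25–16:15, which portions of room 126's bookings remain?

06:40–07:50, 16:40–17:20

First set merges to 06:40–07:50, 12:35–13:20, 15:30–17:20.
Second set merges to 08:35–16:40.
06:40–07:50: no B overlap → unchanged.
12:35–13:20: fully covered by B → removed.
15:30–17:20 minus B → 16:40–17:20.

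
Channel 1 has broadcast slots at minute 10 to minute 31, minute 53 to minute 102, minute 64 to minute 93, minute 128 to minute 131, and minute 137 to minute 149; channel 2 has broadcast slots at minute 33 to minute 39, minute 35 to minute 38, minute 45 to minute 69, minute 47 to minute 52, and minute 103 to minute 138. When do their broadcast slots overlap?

Merge the first list: minute 10 to minute 31, minute 53 to minute 102, minute 128 to minute 131, minute 137 to minute 149.
Merge the second list: minute 33 to minute 39, minute 45 to minute 69, minute 103 to minute 138.
minute 10 to minute 31 falls entirely outside B.
minute 53 to minute 102 overlaps B on minute 53 to minute 69.
minute 128 to minute 131 overlaps B on minute 128 to minute 131.
minute 137 to minute 149 overlaps B on minute 137 to minute 138.

minute 53 to minute 69, minute 128 to minute 131, minute 137 to minute 138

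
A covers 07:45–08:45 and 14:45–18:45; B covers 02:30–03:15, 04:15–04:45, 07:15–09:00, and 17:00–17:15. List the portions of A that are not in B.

14:45–17:00, 17:15–18:45

07:45–08:45: fully covered by B → removed.
14:45–18:45 minus B → 14:45–17:00, 17:15–18:45.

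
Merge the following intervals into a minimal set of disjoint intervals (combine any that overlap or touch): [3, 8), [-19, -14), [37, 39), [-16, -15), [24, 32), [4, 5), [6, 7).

[-19, -14) ∪ [3, 8) ∪ [24, 32) ∪ [37, 39)

Sort by start: [-19, -14), [-16, -15), [3, 8), [4, 5), [6, 7), [24, 32), [37, 39).
[-16, -15) overlaps/touches [-19, -14) → extend to [-19, -14).
[3, 8) is disjoint → start new block.
[4, 5) overlaps/touches [3, 8) → extend to [3, 8).
[6, 7) overlaps/touches [3, 8) → extend to [3, 8).
[24, 32) is disjoint → start new block.
[37, 39) is disjoint → start new block.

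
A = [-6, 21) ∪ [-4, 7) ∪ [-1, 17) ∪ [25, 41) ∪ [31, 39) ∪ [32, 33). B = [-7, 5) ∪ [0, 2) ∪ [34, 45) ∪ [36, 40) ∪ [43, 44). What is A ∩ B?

A, merged: [-6, 21), [25, 41).
B, merged: [-7, 5), [34, 45).
[-6, 21) overlaps B on [-6, 5).
[25, 41) overlaps B on [34, 41).

[-6, 5) ∪ [34, 41)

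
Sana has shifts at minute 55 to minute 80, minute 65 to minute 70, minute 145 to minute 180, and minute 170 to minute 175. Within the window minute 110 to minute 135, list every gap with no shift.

After merging, the occupied span is minute 55 to minute 80, minute 145 to minute 180.
Complement within minute 110 to minute 135: minute 110 to minute 135.

minute 110 to minute 135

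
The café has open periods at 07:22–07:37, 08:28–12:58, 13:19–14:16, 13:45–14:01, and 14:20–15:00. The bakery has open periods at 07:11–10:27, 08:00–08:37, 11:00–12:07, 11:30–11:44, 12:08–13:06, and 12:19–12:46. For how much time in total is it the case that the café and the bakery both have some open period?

First set merges to 07:22-07:37, 08:28-12:58, 13:19-14:16, 14:20-15:00.
Second set merges to 07:11-10:27, 11:00-12:07, 12:08-13:06.
A ∩ B = 07:22-07:37, 08:28-10:27, 11:00-12:07, 12:08-12:58.
Total: 15 min + 1 h 59 min + 1 h 7 min + 50 min = 4 h 11 min.

4 h 11 min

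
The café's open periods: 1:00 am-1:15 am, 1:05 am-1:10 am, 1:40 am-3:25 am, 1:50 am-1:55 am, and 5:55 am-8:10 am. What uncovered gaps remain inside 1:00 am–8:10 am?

1:15 am-1:40 am, 3:25 am-5:55 am

After merging, the occupied span is 1:00 am-1:15 am, 1:40 am-3:25 am, 5:55 am-8:10 am.
Uncovered inside 1:00 am-8:10 am: 1:15 am-1:40 am, 3:25 am-5:55 am.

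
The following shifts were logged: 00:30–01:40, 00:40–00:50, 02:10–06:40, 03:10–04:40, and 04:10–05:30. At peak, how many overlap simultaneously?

3

At 04:10, 3 of the intervals are simultaneously active.
No point has more.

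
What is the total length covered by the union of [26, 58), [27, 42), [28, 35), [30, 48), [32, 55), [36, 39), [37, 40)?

Merged: [26, 58).
Length: 32.

32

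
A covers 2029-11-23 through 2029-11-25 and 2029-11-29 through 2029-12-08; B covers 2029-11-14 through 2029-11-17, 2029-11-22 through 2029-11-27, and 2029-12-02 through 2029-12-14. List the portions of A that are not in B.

2029-11-23 through 2029-11-25: entirely removed.
2029-11-29 through 2029-12-08 \ B = 2029-11-29 through 2029-12-01.

2029-11-29 through 2029-12-01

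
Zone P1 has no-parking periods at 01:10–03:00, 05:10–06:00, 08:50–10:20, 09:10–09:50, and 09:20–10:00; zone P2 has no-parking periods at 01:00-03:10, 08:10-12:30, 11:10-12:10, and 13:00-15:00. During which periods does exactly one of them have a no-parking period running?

Merge the first list: 01:10-03:00, 05:10-06:00, 08:50-10:20.
Merge the second list: 01:00-03:10, 08:10-12:30, 13:00-15:00.
Only in the first: 05:10-06:00.
Only in the second: 01:00-01:10, 03:00-03:10, 08:10-08:50, 10:20-12:30, 13:00-15:00.
Together these are the periods covered by exactly one.

01:00-01:10, 03:00-03:10, 05:10-06:00, 08:10-08:50, 10:20-12:30, 13:00-15:00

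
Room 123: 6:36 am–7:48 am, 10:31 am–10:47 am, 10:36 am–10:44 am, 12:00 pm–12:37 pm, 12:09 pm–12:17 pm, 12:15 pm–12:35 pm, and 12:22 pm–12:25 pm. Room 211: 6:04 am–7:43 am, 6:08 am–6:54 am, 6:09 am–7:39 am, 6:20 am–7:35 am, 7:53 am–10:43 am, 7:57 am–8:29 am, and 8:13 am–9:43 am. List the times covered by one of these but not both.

6:04 am–6:36 am, 7:43 am–7:48 am, 7:53 am–10:31 am, 10:43 am–10:47 am, 12:00 pm–12:37 pm

First set merges to 6:36 am–7:48 am, 10:31 am–10:47 am, 12:00 pm–12:37 pm.
Second set merges to 6:04 am–7:43 am, 7:53 am–10:43 am.
Only in the first: 7:43 am–7:48 am, 10:43 am–10:47 am, 12:00 pm–12:37 pm.
Only in the second: 6:04 am–6:36 am, 7:53 am–10:31 am.
Together these are the periods covered by exactly one.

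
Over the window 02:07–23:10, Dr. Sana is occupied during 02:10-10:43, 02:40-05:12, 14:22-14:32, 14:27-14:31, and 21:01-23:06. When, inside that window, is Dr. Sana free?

Covered (merged): 02:10-10:43, 14:22-14:32, 21:01-23:06.
Gaps within 02:07-23:10: 02:07-02:10, 10:43-14:22, 14:32-21:01, 23:06-23:10.

02:07-02:10, 10:43-14:22, 14:32-21:01, 23:06-23:10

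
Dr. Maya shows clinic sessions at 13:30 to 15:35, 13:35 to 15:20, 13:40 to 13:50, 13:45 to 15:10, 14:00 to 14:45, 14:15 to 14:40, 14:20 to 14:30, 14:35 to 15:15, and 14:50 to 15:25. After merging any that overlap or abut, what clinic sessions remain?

13:30-15:35

13:35-15:20 overlaps/touches 13:30-15:35 → extend to 13:30-15:35.
13:40-13:50 overlaps/touches 13:30-15:35 → extend to 13:30-15:35.
13:45-15:10 overlaps/touches 13:30-15:35 → extend to 13:30-15:35.
14:00-14:45 overlaps/touches 13:30-15:35 → extend to 13:30-15:35.
14:15-14:40 overlaps/touches 13:30-15:35 → extend to 13:30-15:35.
14:20-14:30 overlaps/touches 13:30-15:35 → extend to 13:30-15:35.
14:35-15:15 overlaps/touches 13:30-15:35 → extend to 13:30-15:35.
14:50-15:25 overlaps/touches 13:30-15:35 → extend to 13:30-15:35.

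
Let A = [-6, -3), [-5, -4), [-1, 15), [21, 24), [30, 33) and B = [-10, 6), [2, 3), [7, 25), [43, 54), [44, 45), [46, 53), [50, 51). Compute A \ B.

[6, 7) ∪ [30, 33)

Merge the first list: [-6, -3), [-1, 15), [21, 24), [30, 33).
Merge the second list: [-10, 6), [7, 25), [43, 54).
[-6, -3): fully covered by B → removed.
[-1, 15) minus B → [6, 7).
[21, 24): fully covered by B → removed.
[30, 33): no B overlap → unchanged.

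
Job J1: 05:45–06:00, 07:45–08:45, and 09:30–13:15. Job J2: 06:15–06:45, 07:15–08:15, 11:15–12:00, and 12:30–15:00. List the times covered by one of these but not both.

05:45–06:00, 06:15–06:45, 07:15–07:45, 08:15–08:45, 09:30–11:15, 12:00–12:30, 13:15–15:00

A \ B = 05:45–06:00, 08:15–08:45, 09:30–11:15, 12:00–12:30.
B \ A = 06:15–06:45, 07:15–07:45, 13:15–15:00.
Union of the two gives the symmetric difference.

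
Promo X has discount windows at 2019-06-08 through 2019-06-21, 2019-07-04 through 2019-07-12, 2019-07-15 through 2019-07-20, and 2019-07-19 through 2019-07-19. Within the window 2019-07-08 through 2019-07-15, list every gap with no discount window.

Covered (merged): 2019-06-08 through 2019-06-21, 2019-07-04 through 2019-07-12, 2019-07-15 through 2019-07-20.
Gaps within 2019-07-08 through 2019-07-15: 2019-07-13 through 2019-07-14.

2019-07-13 through 2019-07-14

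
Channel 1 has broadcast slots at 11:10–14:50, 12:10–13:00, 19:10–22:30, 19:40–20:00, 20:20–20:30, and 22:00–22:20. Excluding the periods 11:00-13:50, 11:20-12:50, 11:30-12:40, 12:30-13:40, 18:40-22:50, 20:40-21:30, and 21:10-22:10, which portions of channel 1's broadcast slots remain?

13:50-14:50

First set merges to 11:10-14:50, 19:10-22:30.
Second set merges to 11:00-13:50, 18:40-22:50.
11:10-14:50 with B removed leaves 13:50-14:50.
19:10-22:30 lies entirely inside B → drops out.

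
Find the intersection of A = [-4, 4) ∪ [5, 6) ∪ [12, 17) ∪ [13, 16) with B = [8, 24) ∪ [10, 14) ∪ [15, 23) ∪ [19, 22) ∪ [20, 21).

First set merges to [-4, 4), [5, 6), [12, 17).
Second set merges to [8, 24).
[-4, 4) meets no B interval.
[5, 6) meets no B interval.
[12, 17) ∩ B → [12, 17).

[12, 17)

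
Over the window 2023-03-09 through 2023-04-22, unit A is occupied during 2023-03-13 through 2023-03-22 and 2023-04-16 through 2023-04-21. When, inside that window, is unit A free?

After merging, the occupied span is 2023-03-13 through 2023-03-22, 2023-04-16 through 2023-04-21.
Complement within 2023-03-09 through 2023-04-22: 2023-03-09 through 2023-03-12, 2023-03-23 through 2023-04-15, 2023-04-22 through 2023-04-22.

2023-03-09 through 2023-03-12, 2023-03-23 through 2023-04-15, 2023-04-22 through 2023-04-22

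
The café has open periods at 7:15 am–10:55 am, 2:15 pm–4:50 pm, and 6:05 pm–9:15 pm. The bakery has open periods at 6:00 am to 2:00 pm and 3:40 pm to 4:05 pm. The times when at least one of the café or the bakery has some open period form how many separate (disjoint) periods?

A ∪ B = 6:00 am-2:00 pm, 2:15 pm-4:50 pm, 6:05 pm-9:15 pm.
That is 3 disjoint pieces.

3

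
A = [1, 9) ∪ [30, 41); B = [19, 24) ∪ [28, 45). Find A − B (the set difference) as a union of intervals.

[1, 9) is untouched.
[30, 41) lies entirely inside B → drops out.

[1, 9)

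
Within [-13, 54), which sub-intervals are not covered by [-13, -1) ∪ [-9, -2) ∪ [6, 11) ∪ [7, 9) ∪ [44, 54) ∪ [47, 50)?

[-1, 6) ∪ [11, 44)

After merging, the occupied span is [-13, -1), [6, 11), [44, 54).
Gaps within [-13, 54): [-1, 6), [11, 44).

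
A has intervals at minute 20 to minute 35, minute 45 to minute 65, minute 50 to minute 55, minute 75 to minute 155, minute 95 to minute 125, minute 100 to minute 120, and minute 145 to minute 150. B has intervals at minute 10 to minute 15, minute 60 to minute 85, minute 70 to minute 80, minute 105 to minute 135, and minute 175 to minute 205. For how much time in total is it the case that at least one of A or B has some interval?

A, merged: minute 20 to minute 35, minute 45 to minute 65, minute 75 to minute 155.
B, merged: minute 10 to minute 15, minute 60 to minute 85, minute 105 to minute 135, minute 175 to minute 205.
A ∪ B = minute 10 to minute 15, minute 20 to minute 35, minute 45 to minute 155, minute 175 to minute 205.
Total: 5 minutes + 15 minutes + 110 minutes + 30 minutes = 160 minutes.

160 minutes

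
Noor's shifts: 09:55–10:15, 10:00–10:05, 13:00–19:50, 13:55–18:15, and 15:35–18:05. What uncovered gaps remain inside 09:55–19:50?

After merging, the occupied span is 09:55–10:15, 13:00–19:50.
Gaps within 09:55–19:50: 10:15–13:00.

10:15–13:00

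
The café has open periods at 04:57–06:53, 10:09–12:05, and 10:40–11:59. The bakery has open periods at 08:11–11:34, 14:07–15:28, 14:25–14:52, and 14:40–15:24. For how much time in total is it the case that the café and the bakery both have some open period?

First set merges to 04:57-06:53, 10:09-12:05.
Second set merges to 08:11-11:34, 14:07-15:28.
A ∩ B = 10:09-11:34.
Total: 1 h 25 min.

1 h 25 min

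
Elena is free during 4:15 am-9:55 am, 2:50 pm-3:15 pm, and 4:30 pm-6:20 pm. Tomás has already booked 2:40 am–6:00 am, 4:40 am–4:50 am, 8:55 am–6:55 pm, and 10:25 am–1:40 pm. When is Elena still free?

6:00 am–8:55 am

Merge the second list: 2:40 am–6:00 am, 8:55 am–6:55 pm.
4:15 am–9:55 am with B removed leaves 6:00 am–8:55 am.
2:50 pm–3:15 pm lies entirely inside B → drops out.
4:30 pm–6:20 pm lies entirely inside B → drops out.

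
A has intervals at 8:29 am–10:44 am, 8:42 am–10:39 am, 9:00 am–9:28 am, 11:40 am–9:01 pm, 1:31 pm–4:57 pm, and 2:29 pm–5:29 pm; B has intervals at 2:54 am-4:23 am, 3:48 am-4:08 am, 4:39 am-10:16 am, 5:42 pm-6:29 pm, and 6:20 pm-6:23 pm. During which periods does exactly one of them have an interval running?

First set merges to 8:29 am–10:44 am, 11:40 am–9:01 pm.
Second set merges to 2:54 am–4:23 am, 4:39 am–10:16 am, 5:42 pm–6:29 pm.
A but not B: 10:16 am–10:44 am, 11:40 am–5:42 pm, 6:29 pm–9:01 pm.
B but not A: 2:54 am–4:23 am, 4:39 am–8:29 am.
Combining gives A △ B.

2:54 am–4:23 am, 4:39 am–8:29 am, 10:16 am–10:44 am, 11:40 am–5:42 pm, 6:29 pm–9:01 pm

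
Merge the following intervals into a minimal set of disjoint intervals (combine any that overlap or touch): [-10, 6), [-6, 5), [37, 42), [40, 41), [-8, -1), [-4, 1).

[-10, 6) ∪ [37, 42)

Sort by start: [-10, 6), [-8, -1), [-6, 5), [-4, 1), [37, 42), [40, 41).
[-8, -1) overlaps/touches [-10, 6) → extend to [-10, 6).
[-6, 5) overlaps/touches [-10, 6) → extend to [-10, 6).
[-4, 1) overlaps/touches [-10, 6) → extend to [-10, 6).
[37, 42) is disjoint → start new block.
[40, 41) overlaps/touches [37, 42) → extend to [37, 42).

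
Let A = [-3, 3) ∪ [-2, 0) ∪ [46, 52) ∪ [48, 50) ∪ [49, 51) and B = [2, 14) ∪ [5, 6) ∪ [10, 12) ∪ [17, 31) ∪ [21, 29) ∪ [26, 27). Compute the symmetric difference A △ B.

[-3, 2) ∪ [3, 14) ∪ [17, 31) ∪ [46, 52)

Merge the first list: [-3, 3), [46, 52).
Merge the second list: [2, 14), [17, 31).
A but not B: [-3, 2), [46, 52).
B but not A: [3, 14), [17, 31).
Combining gives A △ B.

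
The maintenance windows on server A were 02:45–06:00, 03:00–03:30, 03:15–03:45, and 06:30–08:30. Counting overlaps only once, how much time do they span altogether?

Merged: 02:45-06:00, 06:30-08:30.
Lengths: 3 h 15 min + 2 h = 5 h 15 min.

5 h 15 min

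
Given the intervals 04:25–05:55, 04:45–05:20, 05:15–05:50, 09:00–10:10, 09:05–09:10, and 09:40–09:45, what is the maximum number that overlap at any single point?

3

Sweep endpoints in order; track running count of active intervals.
Peak of 3 reached at 05:15.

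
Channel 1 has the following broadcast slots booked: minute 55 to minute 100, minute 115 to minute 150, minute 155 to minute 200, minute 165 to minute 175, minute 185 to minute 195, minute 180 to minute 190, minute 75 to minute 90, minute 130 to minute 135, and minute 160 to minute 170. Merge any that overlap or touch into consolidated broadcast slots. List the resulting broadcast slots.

minute 55 to minute 100, minute 115 to minute 150, minute 155 to minute 200

Sort by start: minute 55 to minute 100, minute 75 to minute 90, minute 115 to minute 150, minute 130 to minute 135, minute 155 to minute 200, minute 160 to minute 170, minute 165 to minute 175, minute 180 to minute 190, minute 185 to minute 195.
minute 75 to minute 90 overlaps/touches minute 55 to minute 100 → extend to minute 55 to minute 100.
minute 115 to minute 150 is disjoint → start new block.
minute 130 to minute 135 overlaps/touches minute 115 to minute 150 → extend to minute 115 to minute 150.
minute 155 to minute 200 is disjoint → start new block.
minute 160 to minute 170 overlaps/touches minute 155 to minute 200 → extend to minute 155 to minute 200.
minute 165 to minute 175 overlaps/touches minute 155 to minute 200 → extend to minute 155 to minute 200.
minute 180 to minute 190 overlaps/touches minute 155 to minute 200 → extend to minute 155 to minute 200.
minute 185 to minute 195 overlaps/touches minute 155 to minute 200 → extend to minute 155 to minute 200.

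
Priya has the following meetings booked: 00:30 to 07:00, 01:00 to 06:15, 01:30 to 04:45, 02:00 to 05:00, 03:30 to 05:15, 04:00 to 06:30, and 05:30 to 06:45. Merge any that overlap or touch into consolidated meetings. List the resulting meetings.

01:00–06:15 overlaps/touches 00:30–07:00 → extend to 00:30–07:00.
01:30–04:45 overlaps/touches 00:30–07:00 → extend to 00:30–07:00.
02:00–05:00 overlaps/touches 00:30–07:00 → extend to 00:30–07:00.
03:30–05:15 overlaps/touches 00:30–07:00 → extend to 00:30–07:00.
04:00–06:30 overlaps/touches 00:30–07:00 → extend to 00:30–07:00.
05:30–06:45 overlaps/touches 00:30–07:00 → extend to 00:30–07:00.

00:30–07:00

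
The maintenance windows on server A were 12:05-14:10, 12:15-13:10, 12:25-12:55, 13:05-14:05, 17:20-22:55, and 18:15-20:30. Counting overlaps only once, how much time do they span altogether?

Merged: 12:05-14:10, 17:20-22:55.
Lengths: 2 h 5 min + 5 h 35 min = 7 h 40 min.

7 h 40 min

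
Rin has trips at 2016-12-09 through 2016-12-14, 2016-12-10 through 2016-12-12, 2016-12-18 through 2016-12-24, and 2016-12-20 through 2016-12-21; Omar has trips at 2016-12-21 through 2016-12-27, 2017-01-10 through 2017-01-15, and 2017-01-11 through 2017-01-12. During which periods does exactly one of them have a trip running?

2016-12-09 through 2016-12-14, 2016-12-18 through 2016-12-20, 2016-12-25 through 2016-12-27, 2017-01-10 through 2017-01-15

Merge the first list: 2016-12-09 through 2016-12-14, 2016-12-18 through 2016-12-24.
Merge the second list: 2016-12-21 through 2016-12-27, 2017-01-10 through 2017-01-15.
A but not B: 2016-12-09 through 2016-12-14, 2016-12-18 through 2016-12-20.
B but not A: 2016-12-25 through 2016-12-27, 2017-01-10 through 2017-01-15.
Combining gives A △ B.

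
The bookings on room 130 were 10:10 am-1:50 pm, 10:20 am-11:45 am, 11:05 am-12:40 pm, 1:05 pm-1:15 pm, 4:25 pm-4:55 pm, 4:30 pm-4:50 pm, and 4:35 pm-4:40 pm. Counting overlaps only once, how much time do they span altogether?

Merged: 10:10 am-1:50 pm, 4:25 pm-4:55 pm.
Lengths: 3 h 40 min + 30 min = 4 h 10 min.

4 h 10 min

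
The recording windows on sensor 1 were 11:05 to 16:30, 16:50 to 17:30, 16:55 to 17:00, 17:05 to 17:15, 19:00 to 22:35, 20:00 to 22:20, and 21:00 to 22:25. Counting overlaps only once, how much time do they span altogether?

Merged: 11:05-16:30, 16:50-17:30, 19:00-22:35.
Lengths: 5 h 25 min + 40 min + 3 h 35 min = 9 h 40 min.

9 h 40 min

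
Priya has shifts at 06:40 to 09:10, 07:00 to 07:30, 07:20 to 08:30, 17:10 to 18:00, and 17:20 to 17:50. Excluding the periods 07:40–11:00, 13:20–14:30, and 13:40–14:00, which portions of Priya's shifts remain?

Merge the first list: 06:40-09:10, 17:10-18:00.
Merge the second list: 07:40-11:00, 13:20-14:30.
06:40-09:10 with B removed leaves 06:40-07:40.
17:10-18:00 is untouched.

06:40-07:40, 17:10-18:00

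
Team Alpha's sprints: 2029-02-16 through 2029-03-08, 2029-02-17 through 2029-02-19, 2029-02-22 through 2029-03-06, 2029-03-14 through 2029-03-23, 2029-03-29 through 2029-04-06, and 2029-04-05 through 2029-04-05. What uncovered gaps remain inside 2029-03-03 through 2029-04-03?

The merged coverage is 2029-02-16 through 2029-03-08, 2029-03-14 through 2029-03-23, 2029-03-29 through 2029-04-06.
Gaps within 2029-03-03 through 2029-04-03: 2029-03-09 through 2029-03-13, 2029-03-24 through 2029-03-28.

2029-03-09 through 2029-03-13, 2029-03-24 through 2029-03-28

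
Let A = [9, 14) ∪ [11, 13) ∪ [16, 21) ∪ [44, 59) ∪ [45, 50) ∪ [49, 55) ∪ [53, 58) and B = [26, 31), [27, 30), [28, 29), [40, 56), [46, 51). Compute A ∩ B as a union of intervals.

A, merged: [9, 14), [16, 21), [44, 59).
B, merged: [26, 31), [40, 56).
[9, 14) meets no B interval.
[16, 21) meets no B interval.
[44, 59) ∩ B → [44, 56).

[44, 56)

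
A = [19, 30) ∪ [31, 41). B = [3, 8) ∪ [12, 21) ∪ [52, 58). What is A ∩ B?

[19, 21)

[19, 30) ∩ B → [19, 21).
[31, 41) meets no B interval.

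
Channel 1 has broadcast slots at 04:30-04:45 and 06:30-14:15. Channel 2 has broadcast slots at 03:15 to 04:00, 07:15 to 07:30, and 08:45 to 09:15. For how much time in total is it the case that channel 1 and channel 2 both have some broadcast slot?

A ∩ B = 07:15-07:30, 08:45-09:15.
Total: 15 min + 30 min = 45 min.

45 min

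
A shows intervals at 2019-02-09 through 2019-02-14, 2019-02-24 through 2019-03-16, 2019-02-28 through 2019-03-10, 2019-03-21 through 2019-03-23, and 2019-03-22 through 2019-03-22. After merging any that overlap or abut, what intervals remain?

2019-02-24 through 2019-03-16 is disjoint → start new block.
2019-02-28 through 2019-03-10 overlaps/touches 2019-02-24 through 2019-03-16 → extend to 2019-02-24 through 2019-03-16.
2019-03-21 through 2019-03-23 is disjoint → start new block.
2019-03-22 through 2019-03-22 overlaps/touches 2019-03-21 through 2019-03-23 → extend to 2019-03-21 through 2019-03-23.

2019-02-09 through 2019-02-14, 2019-02-24 through 2019-03-16, 2019-03-21 through 2019-03-23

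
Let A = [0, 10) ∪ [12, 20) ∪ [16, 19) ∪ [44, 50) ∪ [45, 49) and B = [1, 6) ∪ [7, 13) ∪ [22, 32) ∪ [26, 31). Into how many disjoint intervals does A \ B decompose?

First set merges to [0, 10), [12, 20), [44, 50).
Second set merges to [1, 6), [7, 13), [22, 32).
A \ B = [0, 1), [6, 7), [13, 20), [44, 50).
That is 4 disjoint pieces.

4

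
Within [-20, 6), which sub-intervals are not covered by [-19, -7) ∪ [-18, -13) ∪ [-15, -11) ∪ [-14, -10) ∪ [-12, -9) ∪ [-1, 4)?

[-20, -19) ∪ [-7, -1) ∪ [4, 6)

The merged coverage is [-19, -7), [-1, 4).
Complement within [-20, 6): [-20, -19), [-7, -1), [4, 6).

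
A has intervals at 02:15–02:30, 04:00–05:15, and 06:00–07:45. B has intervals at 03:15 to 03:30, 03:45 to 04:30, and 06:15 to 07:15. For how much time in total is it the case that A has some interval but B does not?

1 h 45 min

A \ B = 02:15–02:30, 04:30–05:15, 06:00–06:15, 07:15–07:45.
Total: 15 min + 45 min + 15 min + 30 min = 1 h 45 min.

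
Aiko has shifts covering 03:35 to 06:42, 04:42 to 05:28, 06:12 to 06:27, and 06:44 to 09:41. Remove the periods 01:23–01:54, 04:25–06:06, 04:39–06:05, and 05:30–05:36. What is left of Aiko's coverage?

03:35–04:25, 06:06–06:42, 06:44–09:41

First set merges to 03:35–06:42, 06:44–09:41.
Second set merges to 01:23–01:54, 04:25–06:06.
03:35–06:42 with B removed leaves 03:35–04:25, 06:06–06:42.
06:44–09:41 is untouched.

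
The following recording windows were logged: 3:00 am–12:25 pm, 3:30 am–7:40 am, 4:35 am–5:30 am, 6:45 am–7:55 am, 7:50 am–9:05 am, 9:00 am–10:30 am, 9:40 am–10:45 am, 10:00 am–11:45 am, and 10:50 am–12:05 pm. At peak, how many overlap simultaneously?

Walk the sorted start/end points keeping a running depth.
The depth first hits 4 at 10:00 am.

4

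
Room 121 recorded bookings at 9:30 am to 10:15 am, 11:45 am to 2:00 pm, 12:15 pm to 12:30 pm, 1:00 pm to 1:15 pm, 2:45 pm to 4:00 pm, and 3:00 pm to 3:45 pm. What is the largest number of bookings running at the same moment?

Sweep endpoints in order; track running count of active intervals.
Peak of 2 reached at 12:15 pm.

2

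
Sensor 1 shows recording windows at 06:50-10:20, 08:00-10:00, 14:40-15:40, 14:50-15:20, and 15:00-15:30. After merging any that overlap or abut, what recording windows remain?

08:00-10:00 overlaps/touches 06:50-10:20 → extend to 06:50-10:20.
14:40-15:40 is disjoint → start new block.
14:50-15:20 overlaps/touches 14:40-15:40 → extend to 14:40-15:40.
15:00-15:30 overlaps/touches 14:40-15:40 → extend to 14:40-15:40.

06:50-10:20, 14:40-15:40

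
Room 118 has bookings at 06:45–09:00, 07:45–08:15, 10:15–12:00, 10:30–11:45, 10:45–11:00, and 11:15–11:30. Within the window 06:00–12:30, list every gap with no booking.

06:00–06:45, 09:00–10:15, 12:00–12:30

After merging, the occupied span is 06:45–09:00, 10:15–12:00.
Complement within 06:00–12:30: 06:00–06:45, 09:00–10:15, 12:00–12:30.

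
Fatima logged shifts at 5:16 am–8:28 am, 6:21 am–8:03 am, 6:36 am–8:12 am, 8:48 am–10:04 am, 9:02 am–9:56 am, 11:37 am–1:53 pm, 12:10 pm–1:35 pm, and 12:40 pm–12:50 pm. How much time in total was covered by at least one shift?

Merged: 5:16 am–8:28 am, 8:48 am–10:04 am, 11:37 am–1:53 pm.
Lengths: 3 h 12 min + 1 h 16 min + 2 h 16 min = 6 h 44 min.

6 h 44 min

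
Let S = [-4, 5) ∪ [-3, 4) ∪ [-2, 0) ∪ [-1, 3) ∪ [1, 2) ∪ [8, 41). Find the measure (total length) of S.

42

Merged: [-4, 5), [8, 41).
Lengths: 9 + 33 = 42.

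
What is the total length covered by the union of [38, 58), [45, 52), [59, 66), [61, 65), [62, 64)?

Merged: [38, 58), [59, 66).
Lengths: 20 + 7 = 27.

27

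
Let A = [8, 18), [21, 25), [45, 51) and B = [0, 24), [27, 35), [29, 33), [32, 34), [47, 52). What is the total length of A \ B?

3

B, merged: [0, 24), [27, 35), [47, 52).
A \ B = [24, 25), [45, 47).
Total: 1 + 2 = 3.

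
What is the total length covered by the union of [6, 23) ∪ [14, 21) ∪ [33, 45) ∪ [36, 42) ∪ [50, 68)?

47

Merged: [6, 23), [33, 45), [50, 68).
Lengths: 17 + 12 + 18 = 47.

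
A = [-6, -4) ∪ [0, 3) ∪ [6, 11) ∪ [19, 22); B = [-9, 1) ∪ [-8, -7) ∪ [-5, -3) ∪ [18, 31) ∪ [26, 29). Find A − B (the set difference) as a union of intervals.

B, merged: [-9, 1), [18, 31).
[-6, -4): entirely removed.
[0, 3) \ B = [1, 3).
[6, 11): nothing removed.
[19, 22): entirely removed.

[1, 3) ∪ [6, 11)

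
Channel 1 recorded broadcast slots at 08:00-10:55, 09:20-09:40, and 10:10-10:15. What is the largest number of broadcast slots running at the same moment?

Sweep endpoints in order; track running count of active intervals.
Peak of 2 reached at 09:20.

2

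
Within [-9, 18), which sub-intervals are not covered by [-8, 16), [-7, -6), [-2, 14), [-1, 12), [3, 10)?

[-9, -8) ∪ [16, 18)

The merged coverage is [-8, 16).
Uncovered inside [-9, 18): [-9, -8), [16, 18).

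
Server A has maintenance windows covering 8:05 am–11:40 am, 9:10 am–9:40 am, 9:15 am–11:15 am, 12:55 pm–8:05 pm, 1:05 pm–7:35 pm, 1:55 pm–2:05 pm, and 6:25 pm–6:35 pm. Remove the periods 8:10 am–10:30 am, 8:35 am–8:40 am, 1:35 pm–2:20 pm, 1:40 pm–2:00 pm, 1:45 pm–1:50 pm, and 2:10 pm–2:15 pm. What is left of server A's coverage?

8:05 am-8:10 am, 10:30 am-11:40 am, 12:55 pm-1:35 pm, 2:20 pm-8:05 pm

Merge the first list: 8:05 am-11:40 am, 12:55 pm-8:05 pm.
Merge the second list: 8:10 am-10:30 am, 1:35 pm-2:20 pm.
8:05 am-11:40 am with B removed leaves 8:05 am-8:10 am, 10:30 am-11:40 am.
12:55 pm-8:05 pm with B removed leaves 12:55 pm-1:35 pm, 2:20 pm-8:05 pm.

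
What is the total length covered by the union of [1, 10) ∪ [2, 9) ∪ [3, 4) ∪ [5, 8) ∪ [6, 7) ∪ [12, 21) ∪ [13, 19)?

Merged: [1, 10), [12, 21).
Lengths: 9 + 9 = 18.

18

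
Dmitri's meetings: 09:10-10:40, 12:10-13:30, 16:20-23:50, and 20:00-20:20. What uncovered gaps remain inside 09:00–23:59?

09:00-09:10, 10:40-12:10, 13:30-16:20, 23:50-23:59

The merged coverage is 09:10-10:40, 12:10-13:30, 16:20-23:50.
Gaps within 09:00-23:59: 09:00-09:10, 10:40-12:10, 13:30-16:20, 23:50-23:59.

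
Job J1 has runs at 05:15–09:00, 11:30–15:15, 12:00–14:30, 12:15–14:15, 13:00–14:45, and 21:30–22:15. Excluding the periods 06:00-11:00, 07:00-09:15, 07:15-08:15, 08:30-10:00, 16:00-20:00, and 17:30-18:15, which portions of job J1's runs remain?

A, merged: 05:15–09:00, 11:30–15:15, 21:30–22:15.
B, merged: 06:00–11:00, 16:00–20:00.
05:15–09:00 with B removed leaves 05:15–06:00.
11:30–15:15 is untouched.
21:30–22:15 is untouched.

05:15–06:00, 11:30–15:15, 21:30–22:15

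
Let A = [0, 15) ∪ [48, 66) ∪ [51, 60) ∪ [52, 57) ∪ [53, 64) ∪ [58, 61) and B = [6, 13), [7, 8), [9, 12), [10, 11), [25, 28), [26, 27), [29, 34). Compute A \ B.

[0, 6) ∪ [13, 15) ∪ [48, 66)

A, merged: [0, 15), [48, 66).
B, merged: [6, 13), [25, 28), [29, 34).
[0, 15) \ B = [0, 6), [13, 15).
[48, 66): nothing removed.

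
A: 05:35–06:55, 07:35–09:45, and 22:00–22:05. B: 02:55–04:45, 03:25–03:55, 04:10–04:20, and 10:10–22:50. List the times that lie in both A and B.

Merge the second list: 02:55–04:45, 10:10–22:50.
05:35–06:55: no overlap with the second set.
07:35–09:45: no overlap with the second set.
22:00–22:05 meets the second set on 22:00–22:05.

22:00–22:05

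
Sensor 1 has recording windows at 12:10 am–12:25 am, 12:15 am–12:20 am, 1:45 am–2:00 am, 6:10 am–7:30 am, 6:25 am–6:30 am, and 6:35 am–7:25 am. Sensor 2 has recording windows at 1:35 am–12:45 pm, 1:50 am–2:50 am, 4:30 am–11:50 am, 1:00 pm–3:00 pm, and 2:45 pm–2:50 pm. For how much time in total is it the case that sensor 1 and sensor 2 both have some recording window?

1 h 35 min

A, merged: 12:10 am–12:25 am, 1:45 am–2:00 am, 6:10 am–7:30 am.
B, merged: 1:35 am–12:45 pm, 1:00 pm–3:00 pm.
A ∩ B = 1:45 am–2:00 am, 6:10 am–7:30 am.
Total: 15 min + 1 h 20 min = 1 h 35 min.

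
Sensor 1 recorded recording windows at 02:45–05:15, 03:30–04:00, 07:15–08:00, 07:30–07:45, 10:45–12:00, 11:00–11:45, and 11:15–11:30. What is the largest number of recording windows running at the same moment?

3

At 11:15, 3 of the intervals are simultaneously active.
No point has more.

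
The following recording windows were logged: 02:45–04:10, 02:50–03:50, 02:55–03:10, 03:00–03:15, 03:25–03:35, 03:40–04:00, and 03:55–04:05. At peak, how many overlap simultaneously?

Walk the sorted start/end points keeping a running depth.
The depth first hits 4 at 03:00.

4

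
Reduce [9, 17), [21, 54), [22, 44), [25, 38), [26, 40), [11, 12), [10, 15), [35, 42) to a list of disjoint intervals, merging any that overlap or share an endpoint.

Sort by start: [9, 17), [10, 15), [11, 12), [21, 54), [22, 44), [25, 38), [26, 40), [35, 42).
[10, 15) overlaps/touches [9, 17) → extend to [9, 17).
[11, 12) overlaps/touches [9, 17) → extend to [9, 17).
[21, 54) is disjoint → start new block.
[22, 44) overlaps/touches [21, 54) → extend to [21, 54).
[25, 38) overlaps/touches [21, 54) → extend to [21, 54).
[26, 40) overlaps/touches [21, 54) → extend to [21, 54).
[35, 42) overlaps/touches [21, 54) → extend to [21, 54).

[9, 17) ∪ [21, 54)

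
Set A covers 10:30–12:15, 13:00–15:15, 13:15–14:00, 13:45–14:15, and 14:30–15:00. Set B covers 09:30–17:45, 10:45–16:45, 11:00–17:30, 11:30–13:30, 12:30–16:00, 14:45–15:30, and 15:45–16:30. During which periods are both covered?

First set merges to 10:30–12:15, 13:00–15:15.
Second set merges to 09:30–17:45.
10:30–12:15 overlaps B on 10:30–12:15.
13:00–15:15 overlaps B on 13:00–15:15.

10:30–12:15, 13:00–15:15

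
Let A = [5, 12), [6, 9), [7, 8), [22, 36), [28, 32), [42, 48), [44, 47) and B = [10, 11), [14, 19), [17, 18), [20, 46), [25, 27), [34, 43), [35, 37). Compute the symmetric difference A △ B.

First set merges to [5, 12), [22, 36), [42, 48).
Second set merges to [10, 11), [14, 19), [20, 46).
Only in the first: [5, 10), [11, 12), [46, 48).
Only in the second: [14, 19), [20, 22), [36, 42).
Together these are the periods covered by exactly one.

[5, 10) ∪ [11, 12) ∪ [14, 19) ∪ [20, 22) ∪ [36, 42) ∪ [46, 48)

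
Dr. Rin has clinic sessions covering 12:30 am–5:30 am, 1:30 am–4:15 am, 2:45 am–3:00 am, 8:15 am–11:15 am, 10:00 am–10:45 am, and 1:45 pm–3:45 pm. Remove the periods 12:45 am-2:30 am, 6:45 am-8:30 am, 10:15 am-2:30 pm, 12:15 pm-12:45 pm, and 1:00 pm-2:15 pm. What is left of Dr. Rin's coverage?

First set merges to 12:30 am–5:30 am, 8:15 am–11:15 am, 1:45 pm–3:45 pm.
Second set merges to 12:45 am–2:30 am, 6:45 am–8:30 am, 10:15 am–2:30 pm.
12:30 am–5:30 am with B removed leaves 12:30 am–12:45 am, 2:30 am–5:30 am.
8:15 am–11:15 am with B removed leaves 8:30 am–10:15 am.
1:45 pm–3:45 pm with B removed leaves 2:30 pm–3:45 pm.

12:30 am–12:45 am, 2:30 am–5:30 am, 8:30 am–10:15 am, 2:30 pm–3:45 pm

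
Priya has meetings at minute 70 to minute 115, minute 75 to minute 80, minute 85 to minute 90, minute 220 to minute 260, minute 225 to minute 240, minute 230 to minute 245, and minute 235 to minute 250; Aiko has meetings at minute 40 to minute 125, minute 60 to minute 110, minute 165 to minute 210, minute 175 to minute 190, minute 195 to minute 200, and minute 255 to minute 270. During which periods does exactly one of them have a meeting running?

minute 40 to minute 70, minute 115 to minute 125, minute 165 to minute 210, minute 220 to minute 255, minute 260 to minute 270

A, merged: minute 70 to minute 115, minute 220 to minute 260.
B, merged: minute 40 to minute 125, minute 165 to minute 210, minute 255 to minute 270.
Only in the first: minute 220 to minute 255.
Only in the second: minute 40 to minute 70, minute 115 to minute 125, minute 165 to minute 210, minute 260 to minute 270.
Together these are the periods covered by exactly one.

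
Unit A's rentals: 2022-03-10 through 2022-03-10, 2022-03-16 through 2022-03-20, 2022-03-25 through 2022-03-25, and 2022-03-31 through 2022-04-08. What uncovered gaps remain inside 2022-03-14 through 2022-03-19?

2022-03-14 through 2022-03-15

After merging, the occupied span is 2022-03-10 through 2022-03-10, 2022-03-16 through 2022-03-20, 2022-03-25 through 2022-03-25, 2022-03-31 through 2022-04-08.
Gaps within 2022-03-14 through 2022-03-19: 2022-03-14 through 2022-03-15.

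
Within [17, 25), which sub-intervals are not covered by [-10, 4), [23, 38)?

[17, 23)

The merged coverage is [-10, 4), [23, 38).
Complement within [17, 25): [17, 23).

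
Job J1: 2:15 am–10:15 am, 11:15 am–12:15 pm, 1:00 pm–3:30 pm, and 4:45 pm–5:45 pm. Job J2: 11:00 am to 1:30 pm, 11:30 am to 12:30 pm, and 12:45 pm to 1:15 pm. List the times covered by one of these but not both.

2:15 am–10:15 am, 11:00 am–11:15 am, 12:15 pm–1:00 pm, 1:30 pm–3:30 pm, 4:45 pm–5:45 pm

Second set merges to 11:00 am–1:30 pm.
Only in the first: 2:15 am–10:15 am, 1:30 pm–3:30 pm, 4:45 pm–5:45 pm.
Only in the second: 11:00 am–11:15 am, 12:15 pm–1:00 pm.
Together these are the periods covered by exactly one.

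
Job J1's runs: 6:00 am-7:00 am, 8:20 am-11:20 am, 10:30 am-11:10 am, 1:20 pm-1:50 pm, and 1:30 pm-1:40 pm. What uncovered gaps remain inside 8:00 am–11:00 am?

8:00 am–8:20 am

After merging, the occupied span is 6:00 am–7:00 am, 8:20 am–11:20 am, 1:20 pm–1:50 pm.
Gaps within 8:00 am–11:00 am: 8:00 am–8:20 am.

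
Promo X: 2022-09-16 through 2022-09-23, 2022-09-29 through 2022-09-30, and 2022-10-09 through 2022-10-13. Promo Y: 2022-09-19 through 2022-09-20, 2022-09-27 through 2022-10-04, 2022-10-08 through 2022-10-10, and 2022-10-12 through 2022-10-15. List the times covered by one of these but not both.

2022-09-16 through 2022-09-18, 2022-09-21 through 2022-09-23, 2022-09-27 through 2022-09-28, 2022-10-01 through 2022-10-04, 2022-10-08 through 2022-10-08, 2022-10-11 through 2022-10-11, 2022-10-14 through 2022-10-15

Only in the first: 2022-09-16 through 2022-09-18, 2022-09-21 through 2022-09-23, 2022-10-11 through 2022-10-11.
Only in the second: 2022-09-27 through 2022-09-28, 2022-10-01 through 2022-10-04, 2022-10-08 through 2022-10-08, 2022-10-14 through 2022-10-15.
Together these are the periods covered by exactly one.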